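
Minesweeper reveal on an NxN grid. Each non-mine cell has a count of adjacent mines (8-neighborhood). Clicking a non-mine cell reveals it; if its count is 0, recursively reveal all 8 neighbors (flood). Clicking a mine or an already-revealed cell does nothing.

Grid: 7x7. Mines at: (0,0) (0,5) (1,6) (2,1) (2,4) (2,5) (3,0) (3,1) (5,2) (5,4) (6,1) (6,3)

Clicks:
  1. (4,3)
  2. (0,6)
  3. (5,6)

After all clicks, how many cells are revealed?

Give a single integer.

Answer: 10

Derivation:
Click 1 (4,3) count=2: revealed 1 new [(4,3)] -> total=1
Click 2 (0,6) count=2: revealed 1 new [(0,6)] -> total=2
Click 3 (5,6) count=0: revealed 8 new [(3,5) (3,6) (4,5) (4,6) (5,5) (5,6) (6,5) (6,6)] -> total=10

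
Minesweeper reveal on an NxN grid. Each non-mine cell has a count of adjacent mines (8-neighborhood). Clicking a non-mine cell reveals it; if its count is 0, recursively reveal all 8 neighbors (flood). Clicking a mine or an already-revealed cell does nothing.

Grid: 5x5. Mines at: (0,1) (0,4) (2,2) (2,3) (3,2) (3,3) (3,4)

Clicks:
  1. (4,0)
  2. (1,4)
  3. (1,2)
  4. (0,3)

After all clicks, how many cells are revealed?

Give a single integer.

Click 1 (4,0) count=0: revealed 8 new [(1,0) (1,1) (2,0) (2,1) (3,0) (3,1) (4,0) (4,1)] -> total=8
Click 2 (1,4) count=2: revealed 1 new [(1,4)] -> total=9
Click 3 (1,2) count=3: revealed 1 new [(1,2)] -> total=10
Click 4 (0,3) count=1: revealed 1 new [(0,3)] -> total=11

Answer: 11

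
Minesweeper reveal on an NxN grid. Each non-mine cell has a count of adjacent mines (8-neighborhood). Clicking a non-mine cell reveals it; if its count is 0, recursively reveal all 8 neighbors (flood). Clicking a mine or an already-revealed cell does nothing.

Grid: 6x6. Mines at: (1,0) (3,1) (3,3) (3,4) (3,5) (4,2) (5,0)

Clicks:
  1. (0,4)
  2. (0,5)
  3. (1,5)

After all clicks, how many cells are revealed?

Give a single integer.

Click 1 (0,4) count=0: revealed 15 new [(0,1) (0,2) (0,3) (0,4) (0,5) (1,1) (1,2) (1,3) (1,4) (1,5) (2,1) (2,2) (2,3) (2,4) (2,5)] -> total=15
Click 2 (0,5) count=0: revealed 0 new [(none)] -> total=15
Click 3 (1,5) count=0: revealed 0 new [(none)] -> total=15

Answer: 15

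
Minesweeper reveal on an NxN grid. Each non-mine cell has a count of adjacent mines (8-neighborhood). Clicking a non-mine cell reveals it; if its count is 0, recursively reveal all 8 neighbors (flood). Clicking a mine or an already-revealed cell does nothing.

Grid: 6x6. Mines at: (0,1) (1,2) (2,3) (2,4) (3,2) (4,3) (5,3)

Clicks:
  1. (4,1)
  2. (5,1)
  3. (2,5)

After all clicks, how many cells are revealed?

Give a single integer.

Click 1 (4,1) count=1: revealed 1 new [(4,1)] -> total=1
Click 2 (5,1) count=0: revealed 11 new [(1,0) (1,1) (2,0) (2,1) (3,0) (3,1) (4,0) (4,2) (5,0) (5,1) (5,2)] -> total=12
Click 3 (2,5) count=1: revealed 1 new [(2,5)] -> total=13

Answer: 13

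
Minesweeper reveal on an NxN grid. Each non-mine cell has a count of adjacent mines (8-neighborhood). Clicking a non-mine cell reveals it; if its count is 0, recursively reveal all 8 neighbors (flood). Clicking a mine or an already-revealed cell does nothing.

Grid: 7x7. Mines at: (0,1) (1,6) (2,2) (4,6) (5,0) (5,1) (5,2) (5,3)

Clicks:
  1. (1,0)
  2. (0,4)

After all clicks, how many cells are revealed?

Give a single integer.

Answer: 18

Derivation:
Click 1 (1,0) count=1: revealed 1 new [(1,0)] -> total=1
Click 2 (0,4) count=0: revealed 17 new [(0,2) (0,3) (0,4) (0,5) (1,2) (1,3) (1,4) (1,5) (2,3) (2,4) (2,5) (3,3) (3,4) (3,5) (4,3) (4,4) (4,5)] -> total=18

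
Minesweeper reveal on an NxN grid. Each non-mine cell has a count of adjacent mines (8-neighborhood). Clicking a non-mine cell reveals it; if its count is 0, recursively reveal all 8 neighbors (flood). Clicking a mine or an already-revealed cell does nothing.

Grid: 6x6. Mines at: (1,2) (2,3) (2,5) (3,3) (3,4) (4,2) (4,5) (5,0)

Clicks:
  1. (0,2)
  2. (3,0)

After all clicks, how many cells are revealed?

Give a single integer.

Click 1 (0,2) count=1: revealed 1 new [(0,2)] -> total=1
Click 2 (3,0) count=0: revealed 10 new [(0,0) (0,1) (1,0) (1,1) (2,0) (2,1) (3,0) (3,1) (4,0) (4,1)] -> total=11

Answer: 11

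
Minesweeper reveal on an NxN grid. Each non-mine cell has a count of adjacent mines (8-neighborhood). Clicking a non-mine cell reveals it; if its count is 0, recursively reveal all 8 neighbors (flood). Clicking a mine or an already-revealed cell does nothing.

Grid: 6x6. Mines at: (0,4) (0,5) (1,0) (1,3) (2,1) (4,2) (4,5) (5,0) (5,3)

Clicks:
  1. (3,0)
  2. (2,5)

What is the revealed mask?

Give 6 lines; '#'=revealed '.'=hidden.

Click 1 (3,0) count=1: revealed 1 new [(3,0)] -> total=1
Click 2 (2,5) count=0: revealed 6 new [(1,4) (1,5) (2,4) (2,5) (3,4) (3,5)] -> total=7

Answer: ......
....##
....##
#...##
......
......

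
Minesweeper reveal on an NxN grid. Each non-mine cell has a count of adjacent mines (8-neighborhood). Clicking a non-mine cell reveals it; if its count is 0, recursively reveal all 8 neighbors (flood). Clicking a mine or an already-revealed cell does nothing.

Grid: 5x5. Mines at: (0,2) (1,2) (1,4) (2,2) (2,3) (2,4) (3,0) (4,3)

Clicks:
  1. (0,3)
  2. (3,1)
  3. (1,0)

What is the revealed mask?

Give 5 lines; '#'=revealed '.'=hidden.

Answer: ##.#.
##...
##...
.#...
.....

Derivation:
Click 1 (0,3) count=3: revealed 1 new [(0,3)] -> total=1
Click 2 (3,1) count=2: revealed 1 new [(3,1)] -> total=2
Click 3 (1,0) count=0: revealed 6 new [(0,0) (0,1) (1,0) (1,1) (2,0) (2,1)] -> total=8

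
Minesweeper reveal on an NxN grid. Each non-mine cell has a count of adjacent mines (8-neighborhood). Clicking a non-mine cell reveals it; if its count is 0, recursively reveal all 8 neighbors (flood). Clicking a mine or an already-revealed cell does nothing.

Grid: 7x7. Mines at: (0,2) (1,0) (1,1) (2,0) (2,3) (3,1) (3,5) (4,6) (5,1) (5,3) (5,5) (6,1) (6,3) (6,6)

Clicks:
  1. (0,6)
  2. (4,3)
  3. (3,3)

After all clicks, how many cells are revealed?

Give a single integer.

Answer: 13

Derivation:
Click 1 (0,6) count=0: revealed 11 new [(0,3) (0,4) (0,5) (0,6) (1,3) (1,4) (1,5) (1,6) (2,4) (2,5) (2,6)] -> total=11
Click 2 (4,3) count=1: revealed 1 new [(4,3)] -> total=12
Click 3 (3,3) count=1: revealed 1 new [(3,3)] -> total=13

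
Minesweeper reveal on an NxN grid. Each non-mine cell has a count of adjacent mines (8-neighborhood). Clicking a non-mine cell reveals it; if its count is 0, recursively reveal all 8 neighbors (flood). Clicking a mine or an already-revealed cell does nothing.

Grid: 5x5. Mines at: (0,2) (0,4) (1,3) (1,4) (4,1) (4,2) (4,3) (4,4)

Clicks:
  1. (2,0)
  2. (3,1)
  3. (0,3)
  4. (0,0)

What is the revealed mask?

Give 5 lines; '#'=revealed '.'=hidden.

Answer: ##.#.
###..
###..
###..
.....

Derivation:
Click 1 (2,0) count=0: revealed 11 new [(0,0) (0,1) (1,0) (1,1) (1,2) (2,0) (2,1) (2,2) (3,0) (3,1) (3,2)] -> total=11
Click 2 (3,1) count=2: revealed 0 new [(none)] -> total=11
Click 3 (0,3) count=4: revealed 1 new [(0,3)] -> total=12
Click 4 (0,0) count=0: revealed 0 new [(none)] -> total=12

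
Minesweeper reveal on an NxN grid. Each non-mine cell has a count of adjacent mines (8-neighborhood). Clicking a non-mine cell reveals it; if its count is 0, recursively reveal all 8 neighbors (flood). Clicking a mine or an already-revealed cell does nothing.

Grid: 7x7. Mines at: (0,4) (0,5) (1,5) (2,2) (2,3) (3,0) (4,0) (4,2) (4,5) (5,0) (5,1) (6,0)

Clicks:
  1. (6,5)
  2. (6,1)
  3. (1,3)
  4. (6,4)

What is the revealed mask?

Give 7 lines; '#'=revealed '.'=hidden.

Answer: .......
...#...
.......
.......
.......
..#####
.######

Derivation:
Click 1 (6,5) count=0: revealed 10 new [(5,2) (5,3) (5,4) (5,5) (5,6) (6,2) (6,3) (6,4) (6,5) (6,6)] -> total=10
Click 2 (6,1) count=3: revealed 1 new [(6,1)] -> total=11
Click 3 (1,3) count=3: revealed 1 new [(1,3)] -> total=12
Click 4 (6,4) count=0: revealed 0 new [(none)] -> total=12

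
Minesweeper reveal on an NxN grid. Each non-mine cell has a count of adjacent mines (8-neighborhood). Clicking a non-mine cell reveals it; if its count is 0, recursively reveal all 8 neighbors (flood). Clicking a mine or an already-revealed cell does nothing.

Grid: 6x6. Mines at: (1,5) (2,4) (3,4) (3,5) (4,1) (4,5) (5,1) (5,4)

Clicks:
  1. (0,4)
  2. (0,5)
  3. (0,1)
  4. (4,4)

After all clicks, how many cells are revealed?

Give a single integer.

Click 1 (0,4) count=1: revealed 1 new [(0,4)] -> total=1
Click 2 (0,5) count=1: revealed 1 new [(0,5)] -> total=2
Click 3 (0,1) count=0: revealed 17 new [(0,0) (0,1) (0,2) (0,3) (1,0) (1,1) (1,2) (1,3) (1,4) (2,0) (2,1) (2,2) (2,3) (3,0) (3,1) (3,2) (3,3)] -> total=19
Click 4 (4,4) count=4: revealed 1 new [(4,4)] -> total=20

Answer: 20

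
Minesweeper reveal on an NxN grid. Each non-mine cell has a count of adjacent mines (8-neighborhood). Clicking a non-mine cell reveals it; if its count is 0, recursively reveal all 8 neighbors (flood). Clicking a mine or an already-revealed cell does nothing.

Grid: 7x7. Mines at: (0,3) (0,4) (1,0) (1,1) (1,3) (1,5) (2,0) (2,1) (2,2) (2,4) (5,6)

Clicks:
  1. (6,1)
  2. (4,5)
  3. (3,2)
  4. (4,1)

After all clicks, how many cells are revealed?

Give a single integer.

Answer: 24

Derivation:
Click 1 (6,1) count=0: revealed 24 new [(3,0) (3,1) (3,2) (3,3) (3,4) (3,5) (4,0) (4,1) (4,2) (4,3) (4,4) (4,5) (5,0) (5,1) (5,2) (5,3) (5,4) (5,5) (6,0) (6,1) (6,2) (6,3) (6,4) (6,5)] -> total=24
Click 2 (4,5) count=1: revealed 0 new [(none)] -> total=24
Click 3 (3,2) count=2: revealed 0 new [(none)] -> total=24
Click 4 (4,1) count=0: revealed 0 new [(none)] -> total=24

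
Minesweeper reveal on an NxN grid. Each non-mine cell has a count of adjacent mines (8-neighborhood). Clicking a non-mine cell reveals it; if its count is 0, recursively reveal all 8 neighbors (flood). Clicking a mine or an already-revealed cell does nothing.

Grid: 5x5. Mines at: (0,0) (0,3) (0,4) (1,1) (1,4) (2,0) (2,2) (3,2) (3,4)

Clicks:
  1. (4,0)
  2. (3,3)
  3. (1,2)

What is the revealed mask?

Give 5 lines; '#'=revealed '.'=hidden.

Answer: .....
..#..
.....
##.#.
##...

Derivation:
Click 1 (4,0) count=0: revealed 4 new [(3,0) (3,1) (4,0) (4,1)] -> total=4
Click 2 (3,3) count=3: revealed 1 new [(3,3)] -> total=5
Click 3 (1,2) count=3: revealed 1 new [(1,2)] -> total=6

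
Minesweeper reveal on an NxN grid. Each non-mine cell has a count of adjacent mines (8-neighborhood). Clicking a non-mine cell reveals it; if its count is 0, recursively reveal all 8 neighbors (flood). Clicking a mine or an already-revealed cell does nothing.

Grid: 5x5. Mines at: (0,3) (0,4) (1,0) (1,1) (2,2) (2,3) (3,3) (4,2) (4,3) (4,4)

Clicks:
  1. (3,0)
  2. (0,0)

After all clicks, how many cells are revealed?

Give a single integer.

Click 1 (3,0) count=0: revealed 6 new [(2,0) (2,1) (3,0) (3,1) (4,0) (4,1)] -> total=6
Click 2 (0,0) count=2: revealed 1 new [(0,0)] -> total=7

Answer: 7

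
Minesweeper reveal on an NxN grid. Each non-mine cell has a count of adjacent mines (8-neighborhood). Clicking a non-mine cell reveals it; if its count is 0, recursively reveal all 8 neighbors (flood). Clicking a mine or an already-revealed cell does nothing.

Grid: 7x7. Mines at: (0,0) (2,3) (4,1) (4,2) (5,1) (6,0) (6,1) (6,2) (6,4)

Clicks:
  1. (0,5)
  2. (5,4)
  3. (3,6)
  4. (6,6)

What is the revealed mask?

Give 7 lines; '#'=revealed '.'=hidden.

Answer: .######
.######
....###
...####
...####
...####
.....##

Derivation:
Click 1 (0,5) count=0: revealed 29 new [(0,1) (0,2) (0,3) (0,4) (0,5) (0,6) (1,1) (1,2) (1,3) (1,4) (1,5) (1,6) (2,4) (2,5) (2,6) (3,3) (3,4) (3,5) (3,6) (4,3) (4,4) (4,5) (4,6) (5,3) (5,4) (5,5) (5,6) (6,5) (6,6)] -> total=29
Click 2 (5,4) count=1: revealed 0 new [(none)] -> total=29
Click 3 (3,6) count=0: revealed 0 new [(none)] -> total=29
Click 4 (6,6) count=0: revealed 0 new [(none)] -> total=29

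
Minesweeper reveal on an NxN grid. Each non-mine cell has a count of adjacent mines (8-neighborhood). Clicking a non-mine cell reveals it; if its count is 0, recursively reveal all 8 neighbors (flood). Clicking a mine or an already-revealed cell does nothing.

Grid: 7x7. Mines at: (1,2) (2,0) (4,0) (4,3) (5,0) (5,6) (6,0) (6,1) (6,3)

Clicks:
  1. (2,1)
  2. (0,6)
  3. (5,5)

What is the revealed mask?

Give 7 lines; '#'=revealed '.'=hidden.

Answer: ...####
...####
.#.####
...####
....###
.....#.
.......

Derivation:
Click 1 (2,1) count=2: revealed 1 new [(2,1)] -> total=1
Click 2 (0,6) count=0: revealed 19 new [(0,3) (0,4) (0,5) (0,6) (1,3) (1,4) (1,5) (1,6) (2,3) (2,4) (2,5) (2,6) (3,3) (3,4) (3,5) (3,6) (4,4) (4,5) (4,6)] -> total=20
Click 3 (5,5) count=1: revealed 1 new [(5,5)] -> total=21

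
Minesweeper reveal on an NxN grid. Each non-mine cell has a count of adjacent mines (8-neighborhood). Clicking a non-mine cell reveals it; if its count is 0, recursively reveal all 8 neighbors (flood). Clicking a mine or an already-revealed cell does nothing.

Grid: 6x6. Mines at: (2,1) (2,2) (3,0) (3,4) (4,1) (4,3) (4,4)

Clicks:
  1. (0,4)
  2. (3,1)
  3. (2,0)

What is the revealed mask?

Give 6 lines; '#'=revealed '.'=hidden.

Click 1 (0,4) count=0: revealed 15 new [(0,0) (0,1) (0,2) (0,3) (0,4) (0,5) (1,0) (1,1) (1,2) (1,3) (1,4) (1,5) (2,3) (2,4) (2,5)] -> total=15
Click 2 (3,1) count=4: revealed 1 new [(3,1)] -> total=16
Click 3 (2,0) count=2: revealed 1 new [(2,0)] -> total=17

Answer: ######
######
#..###
.#....
......
......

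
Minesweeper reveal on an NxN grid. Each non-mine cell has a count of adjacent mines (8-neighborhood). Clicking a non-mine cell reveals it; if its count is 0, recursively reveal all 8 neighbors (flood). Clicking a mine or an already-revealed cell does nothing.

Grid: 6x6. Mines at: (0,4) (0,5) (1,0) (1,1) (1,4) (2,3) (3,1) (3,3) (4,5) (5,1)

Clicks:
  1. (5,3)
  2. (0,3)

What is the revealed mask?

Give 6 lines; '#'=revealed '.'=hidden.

Click 1 (5,3) count=0: revealed 6 new [(4,2) (4,3) (4,4) (5,2) (5,3) (5,4)] -> total=6
Click 2 (0,3) count=2: revealed 1 new [(0,3)] -> total=7

Answer: ...#..
......
......
......
..###.
..###.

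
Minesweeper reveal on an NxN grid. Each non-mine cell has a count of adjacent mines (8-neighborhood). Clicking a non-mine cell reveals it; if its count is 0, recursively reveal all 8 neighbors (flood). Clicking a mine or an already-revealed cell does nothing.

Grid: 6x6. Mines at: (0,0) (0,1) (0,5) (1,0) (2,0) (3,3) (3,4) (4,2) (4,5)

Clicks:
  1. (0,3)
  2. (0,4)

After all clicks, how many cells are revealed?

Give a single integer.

Click 1 (0,3) count=0: revealed 9 new [(0,2) (0,3) (0,4) (1,2) (1,3) (1,4) (2,2) (2,3) (2,4)] -> total=9
Click 2 (0,4) count=1: revealed 0 new [(none)] -> total=9

Answer: 9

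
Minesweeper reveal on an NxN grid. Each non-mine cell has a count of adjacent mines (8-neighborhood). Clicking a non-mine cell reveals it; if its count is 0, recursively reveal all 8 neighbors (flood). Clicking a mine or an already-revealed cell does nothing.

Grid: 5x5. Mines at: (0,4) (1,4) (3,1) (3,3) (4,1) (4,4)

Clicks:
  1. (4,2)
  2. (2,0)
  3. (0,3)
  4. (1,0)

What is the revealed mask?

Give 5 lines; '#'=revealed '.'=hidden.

Click 1 (4,2) count=3: revealed 1 new [(4,2)] -> total=1
Click 2 (2,0) count=1: revealed 1 new [(2,0)] -> total=2
Click 3 (0,3) count=2: revealed 1 new [(0,3)] -> total=3
Click 4 (1,0) count=0: revealed 10 new [(0,0) (0,1) (0,2) (1,0) (1,1) (1,2) (1,3) (2,1) (2,2) (2,3)] -> total=13

Answer: ####.
####.
####.
.....
..#..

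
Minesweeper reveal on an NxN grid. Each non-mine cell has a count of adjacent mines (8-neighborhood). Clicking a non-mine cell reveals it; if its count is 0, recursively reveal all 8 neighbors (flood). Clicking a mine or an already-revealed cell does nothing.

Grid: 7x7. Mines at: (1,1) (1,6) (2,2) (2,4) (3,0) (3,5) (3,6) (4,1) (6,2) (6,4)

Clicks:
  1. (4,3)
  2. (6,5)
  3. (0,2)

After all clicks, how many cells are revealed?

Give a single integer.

Click 1 (4,3) count=0: revealed 9 new [(3,2) (3,3) (3,4) (4,2) (4,3) (4,4) (5,2) (5,3) (5,4)] -> total=9
Click 2 (6,5) count=1: revealed 1 new [(6,5)] -> total=10
Click 3 (0,2) count=1: revealed 1 new [(0,2)] -> total=11

Answer: 11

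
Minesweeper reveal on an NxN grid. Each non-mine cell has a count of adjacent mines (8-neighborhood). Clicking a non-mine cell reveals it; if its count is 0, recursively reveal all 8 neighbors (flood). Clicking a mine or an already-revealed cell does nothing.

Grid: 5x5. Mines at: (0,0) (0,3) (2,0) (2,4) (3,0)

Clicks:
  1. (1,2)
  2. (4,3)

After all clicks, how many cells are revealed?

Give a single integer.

Click 1 (1,2) count=1: revealed 1 new [(1,2)] -> total=1
Click 2 (4,3) count=0: revealed 13 new [(1,1) (1,3) (2,1) (2,2) (2,3) (3,1) (3,2) (3,3) (3,4) (4,1) (4,2) (4,3) (4,4)] -> total=14

Answer: 14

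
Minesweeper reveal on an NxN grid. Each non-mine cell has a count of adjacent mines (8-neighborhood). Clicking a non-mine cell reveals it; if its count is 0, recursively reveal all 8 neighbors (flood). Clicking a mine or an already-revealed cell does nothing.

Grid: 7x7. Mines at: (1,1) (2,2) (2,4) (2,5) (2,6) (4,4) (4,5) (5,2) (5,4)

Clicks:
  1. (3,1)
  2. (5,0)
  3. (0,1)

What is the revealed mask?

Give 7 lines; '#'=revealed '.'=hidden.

Click 1 (3,1) count=1: revealed 1 new [(3,1)] -> total=1
Click 2 (5,0) count=0: revealed 9 new [(2,0) (2,1) (3,0) (4,0) (4,1) (5,0) (5,1) (6,0) (6,1)] -> total=10
Click 3 (0,1) count=1: revealed 1 new [(0,1)] -> total=11

Answer: .#.....
.......
##.....
##.....
##.....
##.....
##.....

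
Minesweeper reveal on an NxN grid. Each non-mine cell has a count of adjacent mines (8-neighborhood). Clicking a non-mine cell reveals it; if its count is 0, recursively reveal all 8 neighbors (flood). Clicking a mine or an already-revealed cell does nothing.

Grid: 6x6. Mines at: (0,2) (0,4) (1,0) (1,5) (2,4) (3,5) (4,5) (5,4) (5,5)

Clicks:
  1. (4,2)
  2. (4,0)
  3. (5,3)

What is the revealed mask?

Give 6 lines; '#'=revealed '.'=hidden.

Answer: ......
.###..
####..
####..
####..
####..

Derivation:
Click 1 (4,2) count=0: revealed 19 new [(1,1) (1,2) (1,3) (2,0) (2,1) (2,2) (2,3) (3,0) (3,1) (3,2) (3,3) (4,0) (4,1) (4,2) (4,3) (5,0) (5,1) (5,2) (5,3)] -> total=19
Click 2 (4,0) count=0: revealed 0 new [(none)] -> total=19
Click 3 (5,3) count=1: revealed 0 new [(none)] -> total=19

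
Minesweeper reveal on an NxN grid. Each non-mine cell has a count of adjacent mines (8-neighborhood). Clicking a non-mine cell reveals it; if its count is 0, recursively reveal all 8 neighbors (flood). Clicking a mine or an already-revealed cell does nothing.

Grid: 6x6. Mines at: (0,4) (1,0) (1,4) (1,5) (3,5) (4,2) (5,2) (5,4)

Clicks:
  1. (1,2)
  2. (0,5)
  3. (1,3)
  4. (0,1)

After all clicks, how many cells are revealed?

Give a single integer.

Answer: 13

Derivation:
Click 1 (1,2) count=0: revealed 12 new [(0,1) (0,2) (0,3) (1,1) (1,2) (1,3) (2,1) (2,2) (2,3) (3,1) (3,2) (3,3)] -> total=12
Click 2 (0,5) count=3: revealed 1 new [(0,5)] -> total=13
Click 3 (1,3) count=2: revealed 0 new [(none)] -> total=13
Click 4 (0,1) count=1: revealed 0 new [(none)] -> total=13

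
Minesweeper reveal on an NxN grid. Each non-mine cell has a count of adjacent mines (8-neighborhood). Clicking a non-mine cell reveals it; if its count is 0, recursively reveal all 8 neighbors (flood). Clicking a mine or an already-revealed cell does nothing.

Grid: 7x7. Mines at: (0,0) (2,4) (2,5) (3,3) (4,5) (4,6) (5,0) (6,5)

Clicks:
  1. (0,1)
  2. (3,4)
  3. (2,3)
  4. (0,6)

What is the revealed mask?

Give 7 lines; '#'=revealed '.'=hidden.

Answer: .######
#######
####...
###.#..
###....
.......
.......

Derivation:
Click 1 (0,1) count=1: revealed 1 new [(0,1)] -> total=1
Click 2 (3,4) count=4: revealed 1 new [(3,4)] -> total=2
Click 3 (2,3) count=2: revealed 1 new [(2,3)] -> total=3
Click 4 (0,6) count=0: revealed 21 new [(0,2) (0,3) (0,4) (0,5) (0,6) (1,0) (1,1) (1,2) (1,3) (1,4) (1,5) (1,6) (2,0) (2,1) (2,2) (3,0) (3,1) (3,2) (4,0) (4,1) (4,2)] -> total=24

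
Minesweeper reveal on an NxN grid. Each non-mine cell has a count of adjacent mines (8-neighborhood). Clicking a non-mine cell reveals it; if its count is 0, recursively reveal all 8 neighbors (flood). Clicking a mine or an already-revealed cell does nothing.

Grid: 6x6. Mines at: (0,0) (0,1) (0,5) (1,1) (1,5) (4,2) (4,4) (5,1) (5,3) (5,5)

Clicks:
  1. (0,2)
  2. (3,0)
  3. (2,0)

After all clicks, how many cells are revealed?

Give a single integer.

Answer: 7

Derivation:
Click 1 (0,2) count=2: revealed 1 new [(0,2)] -> total=1
Click 2 (3,0) count=0: revealed 6 new [(2,0) (2,1) (3,0) (3,1) (4,0) (4,1)] -> total=7
Click 3 (2,0) count=1: revealed 0 new [(none)] -> total=7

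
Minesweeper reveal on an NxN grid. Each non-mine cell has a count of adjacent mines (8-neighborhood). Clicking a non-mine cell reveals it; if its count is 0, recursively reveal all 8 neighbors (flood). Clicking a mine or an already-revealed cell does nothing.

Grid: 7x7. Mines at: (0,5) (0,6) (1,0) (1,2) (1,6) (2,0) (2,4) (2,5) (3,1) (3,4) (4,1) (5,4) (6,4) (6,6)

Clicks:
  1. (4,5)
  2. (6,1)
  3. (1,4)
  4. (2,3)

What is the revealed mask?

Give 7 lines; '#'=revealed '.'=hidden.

Answer: .......
....#..
...#...
.......
.....#.
####...
####...

Derivation:
Click 1 (4,5) count=2: revealed 1 new [(4,5)] -> total=1
Click 2 (6,1) count=0: revealed 8 new [(5,0) (5,1) (5,2) (5,3) (6,0) (6,1) (6,2) (6,3)] -> total=9
Click 3 (1,4) count=3: revealed 1 new [(1,4)] -> total=10
Click 4 (2,3) count=3: revealed 1 new [(2,3)] -> total=11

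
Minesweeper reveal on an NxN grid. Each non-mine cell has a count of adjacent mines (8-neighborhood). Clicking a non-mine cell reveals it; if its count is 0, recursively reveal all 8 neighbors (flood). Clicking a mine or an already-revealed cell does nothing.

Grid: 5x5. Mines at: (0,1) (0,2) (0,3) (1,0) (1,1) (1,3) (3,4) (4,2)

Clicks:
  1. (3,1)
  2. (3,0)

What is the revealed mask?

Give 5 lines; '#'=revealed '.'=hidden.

Answer: .....
.....
##...
##...
##...

Derivation:
Click 1 (3,1) count=1: revealed 1 new [(3,1)] -> total=1
Click 2 (3,0) count=0: revealed 5 new [(2,0) (2,1) (3,0) (4,0) (4,1)] -> total=6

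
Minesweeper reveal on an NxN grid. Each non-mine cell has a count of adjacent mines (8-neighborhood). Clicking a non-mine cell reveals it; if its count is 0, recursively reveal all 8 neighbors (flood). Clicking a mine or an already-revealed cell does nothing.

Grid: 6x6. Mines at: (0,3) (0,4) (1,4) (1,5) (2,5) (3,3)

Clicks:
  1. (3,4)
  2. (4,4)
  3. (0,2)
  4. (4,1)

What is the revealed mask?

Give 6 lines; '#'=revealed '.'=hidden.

Answer: ###...
###...
###...
###.##
######
######

Derivation:
Click 1 (3,4) count=2: revealed 1 new [(3,4)] -> total=1
Click 2 (4,4) count=1: revealed 1 new [(4,4)] -> total=2
Click 3 (0,2) count=1: revealed 1 new [(0,2)] -> total=3
Click 4 (4,1) count=0: revealed 23 new [(0,0) (0,1) (1,0) (1,1) (1,2) (2,0) (2,1) (2,2) (3,0) (3,1) (3,2) (3,5) (4,0) (4,1) (4,2) (4,3) (4,5) (5,0) (5,1) (5,2) (5,3) (5,4) (5,5)] -> total=26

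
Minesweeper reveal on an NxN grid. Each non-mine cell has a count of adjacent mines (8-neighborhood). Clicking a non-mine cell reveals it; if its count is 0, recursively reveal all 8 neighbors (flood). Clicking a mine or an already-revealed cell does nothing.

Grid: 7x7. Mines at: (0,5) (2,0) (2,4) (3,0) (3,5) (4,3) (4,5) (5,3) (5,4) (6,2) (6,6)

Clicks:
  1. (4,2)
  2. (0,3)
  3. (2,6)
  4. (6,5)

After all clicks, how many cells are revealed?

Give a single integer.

Answer: 19

Derivation:
Click 1 (4,2) count=2: revealed 1 new [(4,2)] -> total=1
Click 2 (0,3) count=0: revealed 16 new [(0,0) (0,1) (0,2) (0,3) (0,4) (1,0) (1,1) (1,2) (1,3) (1,4) (2,1) (2,2) (2,3) (3,1) (3,2) (3,3)] -> total=17
Click 3 (2,6) count=1: revealed 1 new [(2,6)] -> total=18
Click 4 (6,5) count=2: revealed 1 new [(6,5)] -> total=19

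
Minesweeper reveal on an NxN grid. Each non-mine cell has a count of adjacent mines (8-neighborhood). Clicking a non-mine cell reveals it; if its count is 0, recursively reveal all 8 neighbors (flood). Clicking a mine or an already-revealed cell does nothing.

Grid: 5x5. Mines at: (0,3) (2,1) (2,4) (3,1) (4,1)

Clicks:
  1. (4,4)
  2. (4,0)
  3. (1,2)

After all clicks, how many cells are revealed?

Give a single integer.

Click 1 (4,4) count=0: revealed 6 new [(3,2) (3,3) (3,4) (4,2) (4,3) (4,4)] -> total=6
Click 2 (4,0) count=2: revealed 1 new [(4,0)] -> total=7
Click 3 (1,2) count=2: revealed 1 new [(1,2)] -> total=8

Answer: 8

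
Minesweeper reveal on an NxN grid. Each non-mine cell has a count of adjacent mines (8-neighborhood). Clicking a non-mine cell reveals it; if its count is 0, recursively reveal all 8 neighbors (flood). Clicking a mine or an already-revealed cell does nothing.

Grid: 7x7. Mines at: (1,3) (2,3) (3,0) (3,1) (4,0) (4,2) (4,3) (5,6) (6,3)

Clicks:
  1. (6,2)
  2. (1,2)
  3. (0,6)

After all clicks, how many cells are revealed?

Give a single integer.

Click 1 (6,2) count=1: revealed 1 new [(6,2)] -> total=1
Click 2 (1,2) count=2: revealed 1 new [(1,2)] -> total=2
Click 3 (0,6) count=0: revealed 15 new [(0,4) (0,5) (0,6) (1,4) (1,5) (1,6) (2,4) (2,5) (2,6) (3,4) (3,5) (3,6) (4,4) (4,5) (4,6)] -> total=17

Answer: 17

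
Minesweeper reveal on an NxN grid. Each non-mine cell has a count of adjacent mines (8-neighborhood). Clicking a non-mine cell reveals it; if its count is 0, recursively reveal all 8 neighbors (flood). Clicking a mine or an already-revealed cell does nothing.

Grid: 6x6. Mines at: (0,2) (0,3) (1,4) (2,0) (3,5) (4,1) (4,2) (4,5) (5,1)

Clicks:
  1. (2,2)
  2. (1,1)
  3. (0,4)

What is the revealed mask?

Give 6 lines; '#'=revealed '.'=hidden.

Answer: ....#.
.###..
.###..
.###..
......
......

Derivation:
Click 1 (2,2) count=0: revealed 9 new [(1,1) (1,2) (1,3) (2,1) (2,2) (2,3) (3,1) (3,2) (3,3)] -> total=9
Click 2 (1,1) count=2: revealed 0 new [(none)] -> total=9
Click 3 (0,4) count=2: revealed 1 new [(0,4)] -> total=10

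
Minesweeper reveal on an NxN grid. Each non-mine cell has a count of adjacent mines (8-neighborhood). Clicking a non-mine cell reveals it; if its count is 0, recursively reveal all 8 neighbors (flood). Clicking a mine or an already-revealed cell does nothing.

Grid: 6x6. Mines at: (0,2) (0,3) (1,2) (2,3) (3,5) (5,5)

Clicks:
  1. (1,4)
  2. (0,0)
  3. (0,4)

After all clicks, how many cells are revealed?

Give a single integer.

Click 1 (1,4) count=2: revealed 1 new [(1,4)] -> total=1
Click 2 (0,0) count=0: revealed 22 new [(0,0) (0,1) (1,0) (1,1) (2,0) (2,1) (2,2) (3,0) (3,1) (3,2) (3,3) (3,4) (4,0) (4,1) (4,2) (4,3) (4,4) (5,0) (5,1) (5,2) (5,3) (5,4)] -> total=23
Click 3 (0,4) count=1: revealed 1 new [(0,4)] -> total=24

Answer: 24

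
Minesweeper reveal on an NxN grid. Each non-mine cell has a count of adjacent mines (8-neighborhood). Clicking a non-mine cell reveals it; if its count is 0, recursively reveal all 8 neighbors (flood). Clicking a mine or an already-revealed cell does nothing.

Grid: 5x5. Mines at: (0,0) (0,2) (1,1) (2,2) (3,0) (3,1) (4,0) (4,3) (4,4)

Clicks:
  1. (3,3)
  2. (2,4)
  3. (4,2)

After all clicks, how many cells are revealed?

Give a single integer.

Click 1 (3,3) count=3: revealed 1 new [(3,3)] -> total=1
Click 2 (2,4) count=0: revealed 7 new [(0,3) (0,4) (1,3) (1,4) (2,3) (2,4) (3,4)] -> total=8
Click 3 (4,2) count=2: revealed 1 new [(4,2)] -> total=9

Answer: 9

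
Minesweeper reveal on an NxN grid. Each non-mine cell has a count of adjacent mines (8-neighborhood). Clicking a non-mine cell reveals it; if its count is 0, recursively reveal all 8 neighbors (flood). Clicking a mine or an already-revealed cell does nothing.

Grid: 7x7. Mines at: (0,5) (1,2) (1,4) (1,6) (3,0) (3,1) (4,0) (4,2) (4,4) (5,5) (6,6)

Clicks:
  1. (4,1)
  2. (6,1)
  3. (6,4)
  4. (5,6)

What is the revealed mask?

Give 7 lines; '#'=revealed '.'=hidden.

Click 1 (4,1) count=4: revealed 1 new [(4,1)] -> total=1
Click 2 (6,1) count=0: revealed 10 new [(5,0) (5,1) (5,2) (5,3) (5,4) (6,0) (6,1) (6,2) (6,3) (6,4)] -> total=11
Click 3 (6,4) count=1: revealed 0 new [(none)] -> total=11
Click 4 (5,6) count=2: revealed 1 new [(5,6)] -> total=12

Answer: .......
.......
.......
.......
.#.....
#####.#
#####..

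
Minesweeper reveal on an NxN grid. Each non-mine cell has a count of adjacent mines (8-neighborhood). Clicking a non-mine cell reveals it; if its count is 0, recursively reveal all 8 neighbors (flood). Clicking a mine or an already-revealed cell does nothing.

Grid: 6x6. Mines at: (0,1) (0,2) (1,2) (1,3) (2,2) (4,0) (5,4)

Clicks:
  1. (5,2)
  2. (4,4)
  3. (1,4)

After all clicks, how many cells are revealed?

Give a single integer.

Answer: 11

Derivation:
Click 1 (5,2) count=0: revealed 9 new [(3,1) (3,2) (3,3) (4,1) (4,2) (4,3) (5,1) (5,2) (5,3)] -> total=9
Click 2 (4,4) count=1: revealed 1 new [(4,4)] -> total=10
Click 3 (1,4) count=1: revealed 1 new [(1,4)] -> total=11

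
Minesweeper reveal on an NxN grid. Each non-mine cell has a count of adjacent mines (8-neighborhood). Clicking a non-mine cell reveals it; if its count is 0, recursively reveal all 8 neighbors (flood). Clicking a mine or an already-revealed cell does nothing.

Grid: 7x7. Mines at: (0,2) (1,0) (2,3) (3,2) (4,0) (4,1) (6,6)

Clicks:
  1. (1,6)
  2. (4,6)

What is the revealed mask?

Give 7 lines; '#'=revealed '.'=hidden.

Answer: ...####
...####
....###
...####
..#####
#######
######.

Derivation:
Click 1 (1,6) count=0: revealed 33 new [(0,3) (0,4) (0,5) (0,6) (1,3) (1,4) (1,5) (1,6) (2,4) (2,5) (2,6) (3,3) (3,4) (3,5) (3,6) (4,2) (4,3) (4,4) (4,5) (4,6) (5,0) (5,1) (5,2) (5,3) (5,4) (5,5) (5,6) (6,0) (6,1) (6,2) (6,3) (6,4) (6,5)] -> total=33
Click 2 (4,6) count=0: revealed 0 new [(none)] -> total=33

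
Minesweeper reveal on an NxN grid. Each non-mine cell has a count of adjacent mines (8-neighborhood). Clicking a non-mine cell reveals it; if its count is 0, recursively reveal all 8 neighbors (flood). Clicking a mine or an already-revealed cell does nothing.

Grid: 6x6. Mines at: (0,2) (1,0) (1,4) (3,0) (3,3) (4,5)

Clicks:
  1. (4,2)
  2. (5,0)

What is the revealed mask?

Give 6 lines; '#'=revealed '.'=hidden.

Answer: ......
......
......
......
#####.
#####.

Derivation:
Click 1 (4,2) count=1: revealed 1 new [(4,2)] -> total=1
Click 2 (5,0) count=0: revealed 9 new [(4,0) (4,1) (4,3) (4,4) (5,0) (5,1) (5,2) (5,3) (5,4)] -> total=10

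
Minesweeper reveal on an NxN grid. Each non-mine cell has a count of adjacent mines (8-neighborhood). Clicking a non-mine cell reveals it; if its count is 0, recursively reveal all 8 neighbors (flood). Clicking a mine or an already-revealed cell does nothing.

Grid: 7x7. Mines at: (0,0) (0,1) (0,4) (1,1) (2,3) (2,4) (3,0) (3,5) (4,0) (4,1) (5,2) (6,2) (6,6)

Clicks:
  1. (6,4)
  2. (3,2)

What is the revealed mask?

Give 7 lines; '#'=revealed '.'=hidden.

Answer: .......
.......
.......
..#....
...###.
...###.
...###.

Derivation:
Click 1 (6,4) count=0: revealed 9 new [(4,3) (4,4) (4,5) (5,3) (5,4) (5,5) (6,3) (6,4) (6,5)] -> total=9
Click 2 (3,2) count=2: revealed 1 new [(3,2)] -> total=10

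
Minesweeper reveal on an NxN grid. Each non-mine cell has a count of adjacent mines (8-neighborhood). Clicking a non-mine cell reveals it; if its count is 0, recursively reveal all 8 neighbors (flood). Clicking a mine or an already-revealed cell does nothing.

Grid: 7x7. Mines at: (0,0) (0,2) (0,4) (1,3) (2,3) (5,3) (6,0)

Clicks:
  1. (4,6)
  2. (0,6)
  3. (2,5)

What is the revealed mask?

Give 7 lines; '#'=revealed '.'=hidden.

Click 1 (4,6) count=0: revealed 20 new [(0,5) (0,6) (1,4) (1,5) (1,6) (2,4) (2,5) (2,6) (3,4) (3,5) (3,6) (4,4) (4,5) (4,6) (5,4) (5,5) (5,6) (6,4) (6,5) (6,6)] -> total=20
Click 2 (0,6) count=0: revealed 0 new [(none)] -> total=20
Click 3 (2,5) count=0: revealed 0 new [(none)] -> total=20

Answer: .....##
....###
....###
....###
....###
....###
....###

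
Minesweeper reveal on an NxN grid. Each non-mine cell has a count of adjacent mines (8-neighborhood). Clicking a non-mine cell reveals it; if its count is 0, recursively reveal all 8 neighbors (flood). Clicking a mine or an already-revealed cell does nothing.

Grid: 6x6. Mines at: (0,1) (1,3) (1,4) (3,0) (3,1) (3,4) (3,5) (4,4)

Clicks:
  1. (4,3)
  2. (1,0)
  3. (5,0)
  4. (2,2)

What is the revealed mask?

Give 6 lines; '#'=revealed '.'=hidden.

Click 1 (4,3) count=2: revealed 1 new [(4,3)] -> total=1
Click 2 (1,0) count=1: revealed 1 new [(1,0)] -> total=2
Click 3 (5,0) count=0: revealed 7 new [(4,0) (4,1) (4,2) (5,0) (5,1) (5,2) (5,3)] -> total=9
Click 4 (2,2) count=2: revealed 1 new [(2,2)] -> total=10

Answer: ......
#.....
..#...
......
####..
####..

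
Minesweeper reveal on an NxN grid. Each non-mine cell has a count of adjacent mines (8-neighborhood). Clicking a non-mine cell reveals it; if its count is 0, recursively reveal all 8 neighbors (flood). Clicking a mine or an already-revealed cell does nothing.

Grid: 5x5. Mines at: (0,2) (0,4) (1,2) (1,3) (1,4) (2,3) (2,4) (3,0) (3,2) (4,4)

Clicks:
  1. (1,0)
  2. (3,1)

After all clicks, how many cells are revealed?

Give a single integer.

Answer: 7

Derivation:
Click 1 (1,0) count=0: revealed 6 new [(0,0) (0,1) (1,0) (1,1) (2,0) (2,1)] -> total=6
Click 2 (3,1) count=2: revealed 1 new [(3,1)] -> total=7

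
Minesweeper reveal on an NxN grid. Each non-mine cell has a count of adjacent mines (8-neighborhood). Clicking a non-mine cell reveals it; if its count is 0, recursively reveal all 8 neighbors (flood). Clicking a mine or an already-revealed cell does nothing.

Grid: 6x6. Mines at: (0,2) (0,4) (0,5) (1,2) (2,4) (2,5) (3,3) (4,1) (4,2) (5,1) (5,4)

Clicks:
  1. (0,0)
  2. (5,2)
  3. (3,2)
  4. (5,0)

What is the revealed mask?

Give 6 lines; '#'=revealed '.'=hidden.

Click 1 (0,0) count=0: revealed 8 new [(0,0) (0,1) (1,0) (1,1) (2,0) (2,1) (3,0) (3,1)] -> total=8
Click 2 (5,2) count=3: revealed 1 new [(5,2)] -> total=9
Click 3 (3,2) count=3: revealed 1 new [(3,2)] -> total=10
Click 4 (5,0) count=2: revealed 1 new [(5,0)] -> total=11

Answer: ##....
##....
##....
###...
......
#.#...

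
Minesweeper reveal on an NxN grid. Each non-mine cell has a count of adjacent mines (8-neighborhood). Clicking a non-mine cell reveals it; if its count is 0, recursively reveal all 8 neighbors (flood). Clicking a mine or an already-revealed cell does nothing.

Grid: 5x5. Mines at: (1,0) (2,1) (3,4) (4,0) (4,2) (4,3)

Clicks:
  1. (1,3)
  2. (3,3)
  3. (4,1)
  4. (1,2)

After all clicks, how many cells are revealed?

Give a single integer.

Click 1 (1,3) count=0: revealed 11 new [(0,1) (0,2) (0,3) (0,4) (1,1) (1,2) (1,3) (1,4) (2,2) (2,3) (2,4)] -> total=11
Click 2 (3,3) count=3: revealed 1 new [(3,3)] -> total=12
Click 3 (4,1) count=2: revealed 1 new [(4,1)] -> total=13
Click 4 (1,2) count=1: revealed 0 new [(none)] -> total=13

Answer: 13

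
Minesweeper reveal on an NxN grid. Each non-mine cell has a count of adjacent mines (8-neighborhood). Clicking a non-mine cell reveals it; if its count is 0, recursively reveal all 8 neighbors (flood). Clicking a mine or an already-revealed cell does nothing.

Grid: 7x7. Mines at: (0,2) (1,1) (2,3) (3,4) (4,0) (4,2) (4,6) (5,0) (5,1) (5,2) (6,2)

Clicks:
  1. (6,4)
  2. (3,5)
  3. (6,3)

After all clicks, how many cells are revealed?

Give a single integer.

Click 1 (6,4) count=0: revealed 11 new [(4,3) (4,4) (4,5) (5,3) (5,4) (5,5) (5,6) (6,3) (6,4) (6,5) (6,6)] -> total=11
Click 2 (3,5) count=2: revealed 1 new [(3,5)] -> total=12
Click 3 (6,3) count=2: revealed 0 new [(none)] -> total=12

Answer: 12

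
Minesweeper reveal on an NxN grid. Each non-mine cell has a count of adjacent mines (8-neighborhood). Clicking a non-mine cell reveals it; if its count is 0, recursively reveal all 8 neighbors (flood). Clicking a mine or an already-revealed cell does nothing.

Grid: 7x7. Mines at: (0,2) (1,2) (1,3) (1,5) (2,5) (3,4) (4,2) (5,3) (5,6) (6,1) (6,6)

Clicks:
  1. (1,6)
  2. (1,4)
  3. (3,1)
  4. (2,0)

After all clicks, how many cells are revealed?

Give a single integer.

Click 1 (1,6) count=2: revealed 1 new [(1,6)] -> total=1
Click 2 (1,4) count=3: revealed 1 new [(1,4)] -> total=2
Click 3 (3,1) count=1: revealed 1 new [(3,1)] -> total=3
Click 4 (2,0) count=0: revealed 11 new [(0,0) (0,1) (1,0) (1,1) (2,0) (2,1) (3,0) (4,0) (4,1) (5,0) (5,1)] -> total=14

Answer: 14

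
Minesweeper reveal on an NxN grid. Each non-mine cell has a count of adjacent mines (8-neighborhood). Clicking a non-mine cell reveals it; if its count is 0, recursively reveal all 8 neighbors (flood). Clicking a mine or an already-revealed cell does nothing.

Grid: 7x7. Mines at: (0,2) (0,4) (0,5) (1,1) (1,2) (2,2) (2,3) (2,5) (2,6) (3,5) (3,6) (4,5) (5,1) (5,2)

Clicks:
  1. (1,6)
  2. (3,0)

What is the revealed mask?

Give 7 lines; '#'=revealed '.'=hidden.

Answer: .......
......#
##.....
##.....
##.....
.......
.......

Derivation:
Click 1 (1,6) count=3: revealed 1 new [(1,6)] -> total=1
Click 2 (3,0) count=0: revealed 6 new [(2,0) (2,1) (3,0) (3,1) (4,0) (4,1)] -> total=7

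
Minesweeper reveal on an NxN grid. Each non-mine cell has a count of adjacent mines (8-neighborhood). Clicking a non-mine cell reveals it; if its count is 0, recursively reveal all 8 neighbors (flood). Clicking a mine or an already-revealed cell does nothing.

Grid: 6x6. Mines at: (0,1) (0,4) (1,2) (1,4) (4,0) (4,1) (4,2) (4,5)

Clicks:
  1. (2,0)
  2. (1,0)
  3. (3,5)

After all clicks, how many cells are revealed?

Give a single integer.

Answer: 7

Derivation:
Click 1 (2,0) count=0: revealed 6 new [(1,0) (1,1) (2,0) (2,1) (3,0) (3,1)] -> total=6
Click 2 (1,0) count=1: revealed 0 new [(none)] -> total=6
Click 3 (3,5) count=1: revealed 1 new [(3,5)] -> total=7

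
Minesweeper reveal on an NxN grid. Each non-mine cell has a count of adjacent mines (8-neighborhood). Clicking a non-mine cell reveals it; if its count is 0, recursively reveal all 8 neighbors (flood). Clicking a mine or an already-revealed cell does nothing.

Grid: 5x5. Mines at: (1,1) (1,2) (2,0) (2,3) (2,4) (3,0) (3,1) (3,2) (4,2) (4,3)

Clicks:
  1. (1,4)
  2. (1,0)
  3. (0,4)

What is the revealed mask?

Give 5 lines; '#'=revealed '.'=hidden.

Click 1 (1,4) count=2: revealed 1 new [(1,4)] -> total=1
Click 2 (1,0) count=2: revealed 1 new [(1,0)] -> total=2
Click 3 (0,4) count=0: revealed 3 new [(0,3) (0,4) (1,3)] -> total=5

Answer: ...##
#..##
.....
.....
.....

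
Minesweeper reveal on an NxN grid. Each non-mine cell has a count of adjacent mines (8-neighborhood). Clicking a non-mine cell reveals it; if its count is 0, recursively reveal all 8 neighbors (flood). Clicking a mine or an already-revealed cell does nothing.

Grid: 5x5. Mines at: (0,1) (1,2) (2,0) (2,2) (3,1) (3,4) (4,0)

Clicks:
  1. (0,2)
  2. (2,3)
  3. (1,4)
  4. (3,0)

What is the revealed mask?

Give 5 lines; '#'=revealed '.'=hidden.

Answer: ..###
...##
...##
#....
.....

Derivation:
Click 1 (0,2) count=2: revealed 1 new [(0,2)] -> total=1
Click 2 (2,3) count=3: revealed 1 new [(2,3)] -> total=2
Click 3 (1,4) count=0: revealed 5 new [(0,3) (0,4) (1,3) (1,4) (2,4)] -> total=7
Click 4 (3,0) count=3: revealed 1 new [(3,0)] -> total=8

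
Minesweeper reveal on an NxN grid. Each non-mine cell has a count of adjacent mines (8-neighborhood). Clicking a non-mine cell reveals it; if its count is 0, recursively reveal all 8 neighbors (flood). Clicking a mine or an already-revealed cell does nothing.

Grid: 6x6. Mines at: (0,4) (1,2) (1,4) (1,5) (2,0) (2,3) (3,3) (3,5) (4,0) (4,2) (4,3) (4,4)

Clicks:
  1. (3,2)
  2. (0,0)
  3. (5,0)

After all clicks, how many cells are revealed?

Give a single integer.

Click 1 (3,2) count=4: revealed 1 new [(3,2)] -> total=1
Click 2 (0,0) count=0: revealed 4 new [(0,0) (0,1) (1,0) (1,1)] -> total=5
Click 3 (5,0) count=1: revealed 1 new [(5,0)] -> total=6

Answer: 6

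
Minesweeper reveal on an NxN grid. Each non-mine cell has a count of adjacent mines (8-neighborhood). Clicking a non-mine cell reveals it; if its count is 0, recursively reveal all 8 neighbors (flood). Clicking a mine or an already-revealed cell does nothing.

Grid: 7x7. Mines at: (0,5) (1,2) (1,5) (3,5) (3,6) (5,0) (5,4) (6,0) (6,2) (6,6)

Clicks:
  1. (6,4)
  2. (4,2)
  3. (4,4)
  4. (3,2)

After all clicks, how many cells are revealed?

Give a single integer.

Answer: 23

Derivation:
Click 1 (6,4) count=1: revealed 1 new [(6,4)] -> total=1
Click 2 (4,2) count=0: revealed 22 new [(0,0) (0,1) (1,0) (1,1) (2,0) (2,1) (2,2) (2,3) (2,4) (3,0) (3,1) (3,2) (3,3) (3,4) (4,0) (4,1) (4,2) (4,3) (4,4) (5,1) (5,2) (5,3)] -> total=23
Click 3 (4,4) count=2: revealed 0 new [(none)] -> total=23
Click 4 (3,2) count=0: revealed 0 new [(none)] -> total=23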